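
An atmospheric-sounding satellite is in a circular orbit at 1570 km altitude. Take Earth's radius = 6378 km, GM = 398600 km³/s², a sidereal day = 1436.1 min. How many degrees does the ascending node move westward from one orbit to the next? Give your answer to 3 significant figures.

29.5°

Semi-major axis a = 6378 + 1570 = 7948 km. Period T = 2π√(a³/μ) = 2π√(7948³/398600) = 7051.8 s = 117.53 min.
During one orbit Earth rotates (7051.8 / 86166) × 360° = 29.46°.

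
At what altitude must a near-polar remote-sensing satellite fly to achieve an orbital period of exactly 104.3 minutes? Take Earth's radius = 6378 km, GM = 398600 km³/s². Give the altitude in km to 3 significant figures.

T = 104.3 min = 6258.0 s.
From T = 2π√(a³/μ): a = (μ T²/4π²)^(1/3) = (398600 × 6258.0² / 4π²)^(1/3) = 7340 km.
Altitude h = a − R = 7340 − 6378 = 962 km.

962 km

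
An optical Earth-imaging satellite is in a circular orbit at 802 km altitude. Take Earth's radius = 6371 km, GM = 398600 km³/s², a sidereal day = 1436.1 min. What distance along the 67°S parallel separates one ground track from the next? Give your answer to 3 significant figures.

1100 km

Semi-major axis a = 6371 + 802 = 7173 km. Period T = 2π√(a³/μ) = 2π√(7173³/398600) = 6045.9 s = 100.77 min.
Node shift per orbit = (6045.9/86166) × 360° = 25.26°.
Equatorial spacing = 25.26 × 111.2 km/° = 2809 km.
At 67° latitude, spacing = 2809 × cos(67°) = 1097 km.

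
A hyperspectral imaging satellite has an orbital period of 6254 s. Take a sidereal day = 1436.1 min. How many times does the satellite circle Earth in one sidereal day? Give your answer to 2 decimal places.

13.78

Orbits per sidereal day = 86166 / 6254.0 = 13.778.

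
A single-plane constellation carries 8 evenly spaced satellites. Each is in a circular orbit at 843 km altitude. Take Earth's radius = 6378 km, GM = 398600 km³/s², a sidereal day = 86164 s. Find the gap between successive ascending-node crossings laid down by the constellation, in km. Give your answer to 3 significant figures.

355 km

Semi-major axis a = 6378 + 843 = 7221 km. Period T = 2π√(a³/μ) = 2π√(7221³/398600) = 6106.7 s = 101.78 min.
Single-satellite node shift = (6106.7/86164) × 360° = 25.51°.
With 8 satellites evenly phased, successive equator crossings are 25.51/8 = 3.189° apart.
That is 3.189 × 111.3 = 355 km at the equator.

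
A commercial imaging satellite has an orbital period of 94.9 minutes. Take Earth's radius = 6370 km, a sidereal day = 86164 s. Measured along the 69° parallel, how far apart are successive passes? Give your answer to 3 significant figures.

T = 94.9 min = 5694.0 s.
Node shift per orbit = (5694.0/86164) × 360° = 23.79°.
Equatorial spacing = 23.79 × 111.2 km/° = 2645 km.
At 69° latitude, spacing = 2645 × cos(69°) = 948 km.

948 km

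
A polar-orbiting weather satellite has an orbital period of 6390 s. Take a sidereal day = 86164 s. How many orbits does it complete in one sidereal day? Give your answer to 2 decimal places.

13.48

Orbits per sidereal day = 86164 / 6390.0 = 13.484.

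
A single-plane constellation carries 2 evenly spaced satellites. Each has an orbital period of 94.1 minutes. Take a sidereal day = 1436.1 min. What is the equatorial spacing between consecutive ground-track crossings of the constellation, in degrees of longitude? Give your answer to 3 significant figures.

T = 94.1 min = 5646.0 s.
Single-satellite node shift = (5646.0/86166) × 360° = 23.59°.
With 2 satellites evenly phased, successive equator crossings are 23.59/2 = 11.794° apart.

11.8°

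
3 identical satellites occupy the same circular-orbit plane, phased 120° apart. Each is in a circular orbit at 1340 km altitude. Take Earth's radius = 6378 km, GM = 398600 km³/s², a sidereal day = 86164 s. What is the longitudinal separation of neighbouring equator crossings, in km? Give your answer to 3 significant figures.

1050 km

Semi-major axis a = 6378 + 1340 = 7718 km. Period T = 2π√(a³/μ) = 2π√(7718³/398600) = 6747.9 s = 112.46 min.
Single-satellite node shift = (6747.9/86164) × 360° = 28.19°.
With 3 satellites evenly phased, successive equator crossings are 28.19/3 = 9.398° apart.
That is 9.398 × 111.3 = 1046 km at the equator.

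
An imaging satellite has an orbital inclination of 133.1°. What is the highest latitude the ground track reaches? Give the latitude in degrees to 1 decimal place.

46.9°

Retrograde orbit: the ground track reaches ±(180° − i) = ±(180 − 133.1) = ±46.9°.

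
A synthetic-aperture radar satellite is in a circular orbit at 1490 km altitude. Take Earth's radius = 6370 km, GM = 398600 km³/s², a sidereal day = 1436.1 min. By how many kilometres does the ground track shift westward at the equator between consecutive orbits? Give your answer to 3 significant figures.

3220 km

Semi-major axis a = 6370 + 1490 = 7860 km. Period T = 2π√(a³/μ) = 2π√(7860³/398600) = 6935.0 s = 115.58 min.
During one orbit Earth rotates (6935.0 / 86166) × 360° = 28.97°.
At the equator that is 28.97° × (2π·6370/360) km/° = 28.97 × 111.2 = 3221 km.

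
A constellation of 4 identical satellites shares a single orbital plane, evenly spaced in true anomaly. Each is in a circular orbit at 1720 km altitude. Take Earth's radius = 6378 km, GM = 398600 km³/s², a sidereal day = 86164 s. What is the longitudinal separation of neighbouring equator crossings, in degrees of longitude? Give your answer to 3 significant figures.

7.58°

Semi-major axis a = 6378 + 1720 = 8098 km. Period T = 2π√(a³/μ) = 2π√(8098³/398600) = 7252.3 s = 120.87 min.
Single-satellite node shift = (7252.3/86164) × 360° = 30.30°.
With 4 satellites evenly phased, successive equator crossings are 30.30/4 = 7.575° apart.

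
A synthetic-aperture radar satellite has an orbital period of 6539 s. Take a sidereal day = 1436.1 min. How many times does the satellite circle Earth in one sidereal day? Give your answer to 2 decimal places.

Orbits per sidereal day = 86166 / 6539.0 = 13.177.

13.18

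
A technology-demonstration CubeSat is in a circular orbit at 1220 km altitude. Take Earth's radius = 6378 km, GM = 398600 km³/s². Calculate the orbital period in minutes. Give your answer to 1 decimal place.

109.9 min

Semi-major axis a = 6378 + 1220 = 7598 km. Period T = 2π√(a³/μ) = 2π√(7598³/398600) = 6591.1 s = 109.85 min.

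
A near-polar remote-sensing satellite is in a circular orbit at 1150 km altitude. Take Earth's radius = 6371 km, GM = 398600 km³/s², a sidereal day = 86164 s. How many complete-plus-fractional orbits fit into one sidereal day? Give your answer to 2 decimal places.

13.27

Semi-major axis a = 6371 + 1150 = 7521 km. Period T = 2π√(a³/μ) = 2π√(7521³/398600) = 6491.2 s = 108.19 min.
Orbits per sidereal day = 86164 / 6491.2 = 13.274.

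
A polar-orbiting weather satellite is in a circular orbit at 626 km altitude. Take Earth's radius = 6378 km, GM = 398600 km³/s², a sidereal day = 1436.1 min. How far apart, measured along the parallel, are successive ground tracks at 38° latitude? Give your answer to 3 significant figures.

Semi-major axis a = 6378 + 626 = 7004 km. Period T = 2π√(a³/μ) = 2π√(7004³/398600) = 5833.5 s = 97.23 min.
Node shift per orbit = (5833.5/86166) × 360° = 24.37°.
Equatorial spacing = 24.37 × 111.3 km/° = 2713 km.
At 38° latitude, spacing = 2713 × cos(38°) = 2138 km.

2140 km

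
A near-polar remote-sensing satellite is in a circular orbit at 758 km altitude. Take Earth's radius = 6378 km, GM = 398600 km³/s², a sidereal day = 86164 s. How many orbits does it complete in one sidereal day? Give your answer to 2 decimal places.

Semi-major axis a = 6378 + 758 = 7136 km. Period T = 2π√(a³/μ) = 2π√(7136³/398600) = 5999.2 s = 99.99 min.
Orbits per sidereal day = 86164 / 5999.2 = 14.363.

14.36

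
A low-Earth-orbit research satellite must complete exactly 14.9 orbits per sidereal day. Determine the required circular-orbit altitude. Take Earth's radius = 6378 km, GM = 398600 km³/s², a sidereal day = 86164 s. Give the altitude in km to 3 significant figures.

585 km

Required period T = 86164 / 14.9 = 5782.8 s.
From T = 2π√(a³/μ): a = (μ T²/4π²)^(1/3) = (398600 × 5782.8² / 4π²)^(1/3) = 6963 km.
Altitude h = a − R = 6963 − 6378 = 585 km.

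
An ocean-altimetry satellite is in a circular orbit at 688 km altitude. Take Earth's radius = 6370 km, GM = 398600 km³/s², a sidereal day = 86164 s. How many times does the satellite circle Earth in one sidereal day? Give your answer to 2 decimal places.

Semi-major axis a = 6370 + 688 = 7058 km. Period T = 2π√(a³/μ) = 2π√(7058³/398600) = 5901.1 s = 98.35 min.
Orbits per sidereal day = 86164 / 5901.1 = 14.601.

14.60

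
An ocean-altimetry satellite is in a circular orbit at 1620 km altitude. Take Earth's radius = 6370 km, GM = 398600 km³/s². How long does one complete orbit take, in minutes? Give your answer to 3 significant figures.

Semi-major axis a = 6370 + 1620 = 7990 km. Period T = 2π√(a³/μ) = 2π√(7990³/398600) = 7107.7 s = 118.46 min.

118 min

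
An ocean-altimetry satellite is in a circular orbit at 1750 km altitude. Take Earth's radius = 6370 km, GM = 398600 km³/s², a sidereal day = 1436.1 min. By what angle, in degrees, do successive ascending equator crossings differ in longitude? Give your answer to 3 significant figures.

30.4°

Semi-major axis a = 6370 + 1750 = 8120 km. Period T = 2π√(a³/μ) = 2π√(8120³/398600) = 7281.9 s = 121.37 min.
During one orbit Earth rotates (7281.9 / 86166) × 360° = 30.42°.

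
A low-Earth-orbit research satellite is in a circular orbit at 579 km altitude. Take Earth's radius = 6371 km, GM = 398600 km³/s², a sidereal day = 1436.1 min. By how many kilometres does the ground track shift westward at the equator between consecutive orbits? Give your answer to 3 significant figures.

2680 km

Semi-major axis a = 6371 + 579 = 6950 km. Period T = 2π√(a³/μ) = 2π√(6950³/398600) = 5766.2 s = 96.10 min.
During one orbit Earth rotates (5766.2 / 86166) × 360° = 24.09°.
At the equator that is 24.09° × (2π·6371/360) km/° = 24.09 × 111.2 = 2679 km.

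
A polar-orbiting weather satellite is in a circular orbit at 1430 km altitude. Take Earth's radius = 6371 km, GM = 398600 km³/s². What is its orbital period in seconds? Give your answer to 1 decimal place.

Semi-major axis a = 6371 + 1430 = 7801 km. Period T = 2π√(a³/μ) = 2π√(7801³/398600) = 6857.0 s = 114.28 min.

6857.0 seconds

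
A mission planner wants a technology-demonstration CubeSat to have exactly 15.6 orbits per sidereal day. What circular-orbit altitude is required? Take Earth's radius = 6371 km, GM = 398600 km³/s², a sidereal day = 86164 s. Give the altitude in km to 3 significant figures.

Required period T = 86164 / 15.6 = 5523.3 s.
From T = 2π√(a³/μ): a = (μ T²/4π²)^(1/3) = (398600 × 5523.3² / 4π²)^(1/3) = 6753 km.
Altitude h = a − R = 6753 − 6371 = 382 km.

382 km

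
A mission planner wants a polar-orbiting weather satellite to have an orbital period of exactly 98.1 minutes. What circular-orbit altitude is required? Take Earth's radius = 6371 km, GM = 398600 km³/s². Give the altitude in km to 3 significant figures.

675 km

T = 98.1 min = 5886.0 s.
From T = 2π√(a³/μ): a = (μ T²/4π²)^(1/3) = (398600 × 5886.0² / 4π²)^(1/3) = 7046 km.
Altitude h = a − R = 7046 − 6371 = 675 km.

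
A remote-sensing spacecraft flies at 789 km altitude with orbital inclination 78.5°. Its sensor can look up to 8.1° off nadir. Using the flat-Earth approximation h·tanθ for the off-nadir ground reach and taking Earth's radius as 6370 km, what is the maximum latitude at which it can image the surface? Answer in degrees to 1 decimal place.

79.5°

For a prograde orbit the ground track reaches latitude ±i = ±78.5°.
Sensor half-swath on the ground ≈ 789·tan(8.1°) = 112 km = 1.01° of latitude.
Maximum observable latitude ≈ 78.5 + 1.01 = 79.5°.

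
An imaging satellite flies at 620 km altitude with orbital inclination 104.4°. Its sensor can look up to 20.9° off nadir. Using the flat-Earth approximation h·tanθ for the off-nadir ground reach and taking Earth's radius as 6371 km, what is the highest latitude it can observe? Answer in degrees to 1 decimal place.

77.7°

Retrograde orbit: the ground track reaches ±(180° − i) = ±(180 − 104.4) = ±75.6°.
Sensor half-swath on the ground ≈ 620·tan(20.9°) = 237 km = 2.13° of latitude.
Maximum observable latitude ≈ 75.6 + 2.13 = 77.7°.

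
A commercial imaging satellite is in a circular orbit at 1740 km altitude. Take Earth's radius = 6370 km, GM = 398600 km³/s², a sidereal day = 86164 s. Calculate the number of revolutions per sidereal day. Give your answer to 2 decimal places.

Semi-major axis a = 6370 + 1740 = 8110 km. Period T = 2π√(a³/μ) = 2π√(8110³/398600) = 7268.5 s = 121.14 min.
Orbits per sidereal day = 86164 / 7268.5 = 11.855.

11.85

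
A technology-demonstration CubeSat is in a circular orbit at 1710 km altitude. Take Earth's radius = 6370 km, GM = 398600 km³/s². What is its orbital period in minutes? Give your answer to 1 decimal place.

Semi-major axis a = 6370 + 1710 = 8080 km. Period T = 2π√(a³/μ) = 2π√(8080³/398600) = 7228.2 s = 120.47 min.

120.5 min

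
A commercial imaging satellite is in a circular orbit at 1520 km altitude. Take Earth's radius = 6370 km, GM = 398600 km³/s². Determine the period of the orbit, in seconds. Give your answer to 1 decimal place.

Semi-major axis a = 6370 + 1520 = 7890 km. Period T = 2π√(a³/μ) = 2π√(7890³/398600) = 6974.7 s = 116.25 min.

6974.7 seconds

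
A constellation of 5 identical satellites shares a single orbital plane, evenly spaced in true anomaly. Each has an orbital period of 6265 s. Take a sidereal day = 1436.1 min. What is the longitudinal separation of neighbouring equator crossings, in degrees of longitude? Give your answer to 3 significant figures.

Single-satellite node shift = (6265.0/86166) × 360° = 26.18°.
With 5 satellites evenly phased, successive equator crossings are 26.18/5 = 5.235° apart.

5.24°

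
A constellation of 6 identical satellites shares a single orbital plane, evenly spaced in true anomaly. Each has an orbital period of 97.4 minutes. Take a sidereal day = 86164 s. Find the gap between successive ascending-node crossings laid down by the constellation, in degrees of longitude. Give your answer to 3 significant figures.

4.07°

T = 97.4 min = 5844.0 s.
Single-satellite node shift = (5844.0/86164) × 360° = 24.42°.
With 6 satellites evenly phased, successive equator crossings are 24.42/6 = 4.069° apart.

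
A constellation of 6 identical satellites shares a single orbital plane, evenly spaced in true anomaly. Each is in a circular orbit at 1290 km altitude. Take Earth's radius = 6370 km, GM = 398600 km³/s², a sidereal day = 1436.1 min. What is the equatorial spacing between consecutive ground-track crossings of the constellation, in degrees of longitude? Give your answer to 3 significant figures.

4.65°

Semi-major axis a = 6370 + 1290 = 7660 km. Period T = 2π√(a³/μ) = 2π√(7660³/398600) = 6672.0 s = 111.20 min.
Single-satellite node shift = (6672.0/86166) × 360° = 27.88°.
With 6 satellites evenly phased, successive equator crossings are 27.88/6 = 4.646° apart.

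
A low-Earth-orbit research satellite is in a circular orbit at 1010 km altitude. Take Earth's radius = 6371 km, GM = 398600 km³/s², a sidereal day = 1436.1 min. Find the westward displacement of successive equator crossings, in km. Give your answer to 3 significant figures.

Semi-major axis a = 6371 + 1010 = 7381 km. Period T = 2π√(a³/μ) = 2π√(7381³/398600) = 6310.8 s = 105.18 min.
During one orbit Earth rotates (6310.8 / 86166) × 360° = 26.37°.
At the equator that is 26.37° × (2π·6371/360) km/° = 26.37 × 111.2 = 2932 km.

2930 km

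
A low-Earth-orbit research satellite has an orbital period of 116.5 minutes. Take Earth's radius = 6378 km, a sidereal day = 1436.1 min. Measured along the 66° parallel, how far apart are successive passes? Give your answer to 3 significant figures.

1320 km

T = 116.5 min = 6990.0 s.
Node shift per orbit = (6990.0/86166) × 360° = 29.20°.
Equatorial spacing = 29.20 × 111.3 km/° = 3251 km.
At 66° latitude, spacing = 3251 × cos(66°) = 1322 km.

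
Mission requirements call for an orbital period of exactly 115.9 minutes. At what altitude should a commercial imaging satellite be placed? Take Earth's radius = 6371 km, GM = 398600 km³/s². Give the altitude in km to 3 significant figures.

T = 115.9 min = 6954.0 s.
From T = 2π√(a³/μ): a = (μ T²/4π²)^(1/3) = (398600 × 6954.0² / 4π²)^(1/3) = 7874 km.
Altitude h = a − R = 7874 − 6371 = 1503 km.

1500 km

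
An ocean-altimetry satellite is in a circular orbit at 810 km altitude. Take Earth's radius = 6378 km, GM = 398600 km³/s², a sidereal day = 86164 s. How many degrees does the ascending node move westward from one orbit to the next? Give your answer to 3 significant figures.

25.3°

Semi-major axis a = 6378 + 810 = 7188 km. Period T = 2π√(a³/μ) = 2π√(7188³/398600) = 6064.9 s = 101.08 min.
During one orbit Earth rotates (6064.9 / 86164) × 360° = 25.34°.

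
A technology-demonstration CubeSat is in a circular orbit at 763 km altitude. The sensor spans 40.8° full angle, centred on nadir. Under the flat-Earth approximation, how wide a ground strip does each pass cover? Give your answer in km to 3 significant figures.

Half-angle = 40.8°/2 = 20.4°.
Swath width ≈ 2h·tan(θ/2) = 2 × 763 × tan(20.4°) = 567.5 km.

568 km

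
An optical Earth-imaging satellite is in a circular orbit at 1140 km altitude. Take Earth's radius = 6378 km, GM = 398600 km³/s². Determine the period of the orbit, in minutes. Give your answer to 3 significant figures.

Semi-major axis a = 6378 + 1140 = 7518 km. Period T = 2π√(a³/μ) = 2π√(7518³/398600) = 6487.3 s = 108.12 min.

108 min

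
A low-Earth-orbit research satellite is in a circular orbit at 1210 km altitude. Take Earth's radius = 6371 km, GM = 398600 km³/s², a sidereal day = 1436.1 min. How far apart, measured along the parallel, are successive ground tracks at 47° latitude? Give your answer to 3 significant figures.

2080 km

Semi-major axis a = 6371 + 1210 = 7581 km. Period T = 2π√(a³/μ) = 2π√(7581³/398600) = 6569.0 s = 109.48 min.
Node shift per orbit = (6569.0/86166) × 360° = 27.45°.
Equatorial spacing = 27.45 × 111.2 km/° = 3052 km.
At 47° latitude, spacing = 3052 × cos(47°) = 2081 km.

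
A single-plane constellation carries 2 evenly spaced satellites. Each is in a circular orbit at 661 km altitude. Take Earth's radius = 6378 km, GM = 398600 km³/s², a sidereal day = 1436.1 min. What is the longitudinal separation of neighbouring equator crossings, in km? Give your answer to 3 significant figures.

Semi-major axis a = 6378 + 661 = 7039 km. Period T = 2π√(a³/μ) = 2π√(7039³/398600) = 5877.3 s = 97.95 min.
Single-satellite node shift = (5877.3/86166) × 360° = 24.56°.
With 2 satellites evenly phased, successive equator crossings are 24.56/2 = 12.278° apart.
That is 12.278 × 111.3 = 1367 km at the equator.

1370 km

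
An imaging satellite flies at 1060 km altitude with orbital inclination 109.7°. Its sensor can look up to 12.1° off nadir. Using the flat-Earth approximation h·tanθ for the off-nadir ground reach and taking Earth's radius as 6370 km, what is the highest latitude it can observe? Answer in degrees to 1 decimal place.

72.3°

Retrograde orbit: the ground track reaches ±(180° − i) = ±(180 − 109.7) = ±70.3°.
Sensor half-swath on the ground ≈ 1060·tan(12.1°) = 227 km = 2.04° of latitude.
Maximum observable latitude ≈ 70.3 + 2.04 = 72.3°.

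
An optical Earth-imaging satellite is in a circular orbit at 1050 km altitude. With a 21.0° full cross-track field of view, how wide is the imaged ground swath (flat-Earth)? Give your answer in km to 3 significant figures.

389 km

Half-angle = 21.0°/2 = 10.5°.
Swath width ≈ 2h·tan(θ/2) = 2 × 1050 × tan(10.5°) = 389.2 km.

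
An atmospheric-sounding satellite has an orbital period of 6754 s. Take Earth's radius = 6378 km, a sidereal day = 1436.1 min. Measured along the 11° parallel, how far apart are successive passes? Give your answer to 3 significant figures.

3080 km

Node shift per orbit = (6754.0/86166) × 360° = 28.22°.
Equatorial spacing = 28.22 × 111.3 km/° = 3141 km.
At 11° latitude, spacing = 3141 × cos(11°) = 3083 km.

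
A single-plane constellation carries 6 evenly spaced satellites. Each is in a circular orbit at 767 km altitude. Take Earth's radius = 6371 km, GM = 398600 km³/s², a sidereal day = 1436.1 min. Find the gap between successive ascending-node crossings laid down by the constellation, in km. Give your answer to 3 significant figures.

465 km

Semi-major axis a = 6371 + 767 = 7138 km. Period T = 2π√(a³/μ) = 2π√(7138³/398600) = 6001.7 s = 100.03 min.
Single-satellite node shift = (6001.7/86166) × 360° = 25.08°.
With 6 satellites evenly phased, successive equator crossings are 25.08/6 = 4.179° apart.
That is 4.179 × 111.2 = 465 km at the equator.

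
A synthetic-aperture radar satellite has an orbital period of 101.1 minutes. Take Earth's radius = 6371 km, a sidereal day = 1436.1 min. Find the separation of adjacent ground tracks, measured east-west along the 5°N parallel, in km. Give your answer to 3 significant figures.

2810 km

T = 101.1 min = 6066.0 s.
Node shift per orbit = (6066.0/86166) × 360° = 25.34°.
Equatorial spacing = 25.34 × 111.2 km/° = 2818 km.
At 5° latitude, spacing = 2818 × cos(5°) = 2807 km.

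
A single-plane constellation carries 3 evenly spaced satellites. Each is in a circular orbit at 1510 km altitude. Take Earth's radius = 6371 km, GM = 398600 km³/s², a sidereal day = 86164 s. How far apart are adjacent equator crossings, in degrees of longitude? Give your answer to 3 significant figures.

Semi-major axis a = 6371 + 1510 = 7881 km. Period T = 2π√(a³/μ) = 2π√(7881³/398600) = 6962.8 s = 116.05 min.
Single-satellite node shift = (6962.8/86164) × 360° = 29.09°.
With 3 satellites evenly phased, successive equator crossings are 29.09/3 = 9.697° apart.

9.70°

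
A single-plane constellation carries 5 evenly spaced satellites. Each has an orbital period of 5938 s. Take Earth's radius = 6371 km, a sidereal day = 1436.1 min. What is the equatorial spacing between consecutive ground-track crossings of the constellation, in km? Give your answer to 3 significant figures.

552 km

Single-satellite node shift = (5938.0/86166) × 360° = 24.81°.
With 5 satellites evenly phased, successive equator crossings are 24.81/5 = 4.962° apart.
That is 4.962 × 111.2 = 552 km at the equator.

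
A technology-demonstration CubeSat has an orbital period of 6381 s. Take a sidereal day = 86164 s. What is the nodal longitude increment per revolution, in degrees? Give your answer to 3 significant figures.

26.7°

During one orbit Earth rotates (6381.0 / 86164) × 360° = 26.66°.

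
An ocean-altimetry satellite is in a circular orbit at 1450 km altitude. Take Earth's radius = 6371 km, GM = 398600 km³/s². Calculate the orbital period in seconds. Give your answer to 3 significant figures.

Semi-major axis a = 6371 + 1450 = 7821 km. Period T = 2π√(a³/μ) = 2π√(7821³/398600) = 6883.4 s = 114.72 min.

6880 seconds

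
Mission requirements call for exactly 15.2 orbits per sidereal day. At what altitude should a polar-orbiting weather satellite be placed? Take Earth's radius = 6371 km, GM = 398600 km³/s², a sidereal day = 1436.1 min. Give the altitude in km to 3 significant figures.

501 km

Required period T = 86166 / 15.2 = 5668.8 s.
From T = 2π√(a³/μ): a = (μ T²/4π²)^(1/3) = (398600 × 5668.8² / 4π²)^(1/3) = 6872 km.
Altitude h = a − R = 6872 − 6371 = 501 km.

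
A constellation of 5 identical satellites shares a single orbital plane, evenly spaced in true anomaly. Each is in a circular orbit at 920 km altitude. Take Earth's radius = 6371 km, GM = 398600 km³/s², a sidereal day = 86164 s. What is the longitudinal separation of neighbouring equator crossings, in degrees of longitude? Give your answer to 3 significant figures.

Semi-major axis a = 6371 + 920 = 7291 km. Period T = 2π√(a³/μ) = 2π√(7291³/398600) = 6195.7 s = 103.26 min.
Single-satellite node shift = (6195.7/86164) × 360° = 25.89°.
With 5 satellites evenly phased, successive equator crossings are 25.89/5 = 5.177° apart.

5.18°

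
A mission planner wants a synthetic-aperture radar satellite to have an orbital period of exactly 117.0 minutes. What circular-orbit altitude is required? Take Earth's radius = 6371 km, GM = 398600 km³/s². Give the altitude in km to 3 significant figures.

T = 117.0 min = 7020.0 s.
From T = 2π√(a³/μ): a = (μ T²/4π²)^(1/3) = (398600 × 7020.0² / 4π²)^(1/3) = 7924 km.
Altitude h = a − R = 7924 − 6371 = 1553 km.

1550 km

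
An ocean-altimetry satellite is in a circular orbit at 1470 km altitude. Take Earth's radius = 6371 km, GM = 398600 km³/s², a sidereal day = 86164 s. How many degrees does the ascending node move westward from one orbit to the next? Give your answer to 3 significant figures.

28.9°

Semi-major axis a = 6371 + 1470 = 7841 km. Period T = 2π√(a³/μ) = 2π√(7841³/398600) = 6909.8 s = 115.16 min.
During one orbit Earth rotates (6909.8 / 86164) × 360° = 28.87°.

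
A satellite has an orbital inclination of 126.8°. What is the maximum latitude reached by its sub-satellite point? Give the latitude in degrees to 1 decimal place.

Retrograde orbit: the ground track reaches ±(180° − i) = ±(180 − 126.8) = ±53.2°.

53.2°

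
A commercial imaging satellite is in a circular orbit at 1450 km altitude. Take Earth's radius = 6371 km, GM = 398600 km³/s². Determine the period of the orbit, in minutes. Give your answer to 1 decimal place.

Semi-major axis a = 6371 + 1450 = 7821 km. Period T = 2π√(a³/μ) = 2π√(7821³/398600) = 6883.4 s = 114.72 min.

114.7 min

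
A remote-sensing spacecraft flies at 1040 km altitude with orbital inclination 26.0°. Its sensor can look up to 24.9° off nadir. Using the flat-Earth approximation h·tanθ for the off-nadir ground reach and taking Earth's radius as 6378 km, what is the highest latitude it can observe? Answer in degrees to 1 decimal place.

30.3°

For a prograde orbit the ground track reaches latitude ±i = ±26.0°.
Sensor half-swath on the ground ≈ 1040·tan(24.9°) = 483 km = 4.34° of latitude.
Maximum observable latitude ≈ 26.0 + 4.34 = 30.3°.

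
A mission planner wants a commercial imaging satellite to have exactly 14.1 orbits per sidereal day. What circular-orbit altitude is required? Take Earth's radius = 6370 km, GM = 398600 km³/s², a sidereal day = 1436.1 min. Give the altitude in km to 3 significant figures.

854 km

Required period T = 86166 / 14.1 = 6111.1 s.
From T = 2π√(a³/μ): a = (μ T²/4π²)^(1/3) = (398600 × 6111.1² / 4π²)^(1/3) = 7224 km.
Altitude h = a − R = 7224 − 6370 = 854 km.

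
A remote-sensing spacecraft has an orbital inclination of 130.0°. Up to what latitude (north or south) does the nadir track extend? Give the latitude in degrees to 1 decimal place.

Retrograde orbit: the ground track reaches ±(180° − i) = ±(180 − 130.0) = ±50.0°.

50.0°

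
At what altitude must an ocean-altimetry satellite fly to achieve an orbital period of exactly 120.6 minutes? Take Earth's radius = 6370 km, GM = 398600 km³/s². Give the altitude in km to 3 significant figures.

1720 km

T = 120.6 min = 7236.0 s.
From T = 2π√(a³/μ): a = (μ T²/4π²)^(1/3) = (398600 × 7236.0² / 4π²)^(1/3) = 8086 km.
Altitude h = a − R = 8086 − 6370 = 1716 km.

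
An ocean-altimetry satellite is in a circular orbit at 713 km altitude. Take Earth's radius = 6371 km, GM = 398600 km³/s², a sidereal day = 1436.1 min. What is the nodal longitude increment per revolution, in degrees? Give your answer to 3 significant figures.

24.8°

Semi-major axis a = 6371 + 713 = 7084 km. Period T = 2π√(a³/μ) = 2π√(7084³/398600) = 5933.7 s = 98.90 min.
During one orbit Earth rotates (5933.7 / 86166) × 360° = 24.79°.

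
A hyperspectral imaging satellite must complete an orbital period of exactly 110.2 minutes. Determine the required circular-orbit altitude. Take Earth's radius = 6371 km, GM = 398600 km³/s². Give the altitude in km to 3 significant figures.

1240 km

T = 110.2 min = 6612.0 s.
From T = 2π√(a³/μ): a = (μ T²/4π²)^(1/3) = (398600 × 6612.0² / 4π²)^(1/3) = 7614 km.
Altitude h = a − R = 7614 − 6371 = 1243 km.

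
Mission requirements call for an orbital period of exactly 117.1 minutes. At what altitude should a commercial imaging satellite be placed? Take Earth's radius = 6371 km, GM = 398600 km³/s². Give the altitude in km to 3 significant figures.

1560 km

T = 117.1 min = 7026.0 s.
From T = 2π√(a³/μ): a = (μ T²/4π²)^(1/3) = (398600 × 7026.0² / 4π²)^(1/3) = 7929 km.
Altitude h = a − R = 7929 − 6371 = 1558 km.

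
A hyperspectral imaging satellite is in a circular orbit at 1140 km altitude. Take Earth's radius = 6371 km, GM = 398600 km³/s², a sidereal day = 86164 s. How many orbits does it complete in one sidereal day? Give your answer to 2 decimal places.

13.30

Semi-major axis a = 6371 + 1140 = 7511 km. Period T = 2π√(a³/μ) = 2π√(7511³/398600) = 6478.3 s = 107.97 min.
Orbits per sidereal day = 86164 / 6478.3 = 13.301.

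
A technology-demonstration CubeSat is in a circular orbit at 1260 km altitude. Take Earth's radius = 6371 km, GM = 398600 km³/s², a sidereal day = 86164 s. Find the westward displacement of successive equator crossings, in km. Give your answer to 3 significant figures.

Semi-major axis a = 6371 + 1260 = 7631 km. Period T = 2π√(a³/μ) = 2π√(7631³/398600) = 6634.1 s = 110.57 min.
During one orbit Earth rotates (6634.1 / 86164) × 360° = 27.72°.
At the equator that is 27.72° × (2π·6371/360) km/° = 27.72 × 111.2 = 3082 km.

3080 km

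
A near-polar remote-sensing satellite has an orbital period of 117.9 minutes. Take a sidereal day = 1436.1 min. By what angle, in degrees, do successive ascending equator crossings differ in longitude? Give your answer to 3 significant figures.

T = 117.9 min = 7074.0 s.
During one orbit Earth rotates (7074.0 / 86166) × 360° = 29.56°.

29.6°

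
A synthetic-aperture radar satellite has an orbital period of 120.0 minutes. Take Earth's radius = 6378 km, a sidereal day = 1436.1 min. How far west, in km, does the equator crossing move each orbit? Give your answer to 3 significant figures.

3350 km

T = 120.0 min = 7200.0 s.
During one orbit Earth rotates (7200.0 / 86166) × 360° = 30.08°.
At the equator that is 30.08° × (2π·6378/360) km/° = 30.08 × 111.3 = 3349 km.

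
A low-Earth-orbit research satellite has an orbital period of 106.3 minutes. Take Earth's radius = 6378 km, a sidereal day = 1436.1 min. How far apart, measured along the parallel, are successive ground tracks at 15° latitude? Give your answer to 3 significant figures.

T = 106.3 min = 6378.0 s.
Node shift per orbit = (6378.0/86166) × 360° = 26.65°.
Equatorial spacing = 26.65 × 111.3 km/° = 2966 km.
At 15° latitude, spacing = 2966 × cos(15°) = 2865 km.

2870 km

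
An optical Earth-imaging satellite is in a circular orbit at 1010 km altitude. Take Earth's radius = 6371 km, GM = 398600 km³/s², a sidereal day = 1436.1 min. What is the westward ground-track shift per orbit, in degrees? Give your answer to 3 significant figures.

26.4°

Semi-major axis a = 6371 + 1010 = 7381 km. Period T = 2π√(a³/μ) = 2π√(7381³/398600) = 6310.8 s = 105.18 min.
During one orbit Earth rotates (6310.8 / 86166) × 360° = 26.37°.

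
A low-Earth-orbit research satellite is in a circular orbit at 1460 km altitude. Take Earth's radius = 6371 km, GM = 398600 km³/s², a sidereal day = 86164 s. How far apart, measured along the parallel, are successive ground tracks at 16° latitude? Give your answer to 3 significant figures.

3080 km

Semi-major axis a = 6371 + 1460 = 7831 km. Period T = 2π√(a³/μ) = 2π√(7831³/398600) = 6896.6 s = 114.94 min.
Node shift per orbit = (6896.6/86164) × 360° = 28.81°.
Equatorial spacing = 28.81 × 111.2 km/° = 3204 km.
At 16° latitude, spacing = 3204 × cos(16°) = 3080 km.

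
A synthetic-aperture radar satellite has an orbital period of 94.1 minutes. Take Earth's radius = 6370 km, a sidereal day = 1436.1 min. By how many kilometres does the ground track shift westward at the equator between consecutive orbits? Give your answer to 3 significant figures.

2620 km

T = 94.1 min = 5646.0 s.
During one orbit Earth rotates (5646.0 / 86166) × 360° = 23.59°.
At the equator that is 23.59° × (2π·6370/360) km/° = 23.59 × 111.2 = 2623 km.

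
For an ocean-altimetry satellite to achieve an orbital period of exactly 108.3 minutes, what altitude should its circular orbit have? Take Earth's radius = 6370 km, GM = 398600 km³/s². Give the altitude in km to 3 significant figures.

1160 km

T = 108.3 min = 6498.0 s.
From T = 2π√(a³/μ): a = (μ T²/4π²)^(1/3) = (398600 × 6498.0² / 4π²)^(1/3) = 7526 km.
Altitude h = a − R = 7526 − 6370 = 1156 km.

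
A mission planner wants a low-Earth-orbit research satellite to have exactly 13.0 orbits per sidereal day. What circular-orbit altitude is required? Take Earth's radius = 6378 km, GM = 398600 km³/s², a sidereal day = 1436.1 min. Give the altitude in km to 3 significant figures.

Required period T = 86166 / 13.0 = 6628.2 s.
From T = 2π√(a³/μ): a = (μ T²/4π²)^(1/3) = (398600 × 6628.2² / 4π²)^(1/3) = 7626 km.
Altitude h = a − R = 7626 − 6378 = 1248 km.

1250 km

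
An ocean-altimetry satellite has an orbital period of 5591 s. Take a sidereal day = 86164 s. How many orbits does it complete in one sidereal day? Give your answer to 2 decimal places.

Orbits per sidereal day = 86164 / 5591.0 = 15.411.

15.41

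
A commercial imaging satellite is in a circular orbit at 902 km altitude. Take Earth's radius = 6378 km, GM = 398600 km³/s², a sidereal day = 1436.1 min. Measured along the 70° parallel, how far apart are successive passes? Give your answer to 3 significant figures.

Semi-major axis a = 6378 + 902 = 7280 km. Period T = 2π√(a³/μ) = 2π√(7280³/398600) = 6181.7 s = 103.03 min.
Node shift per orbit = (6181.7/86166) × 360° = 25.83°.
Equatorial spacing = 25.83 × 111.3 km/° = 2875 km.
At 70° latitude, spacing = 2875 × cos(70°) = 983 km.

983 km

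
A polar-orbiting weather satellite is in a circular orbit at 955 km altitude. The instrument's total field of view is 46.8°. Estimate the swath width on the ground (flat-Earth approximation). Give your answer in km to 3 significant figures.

827 km

Half-angle = 46.8°/2 = 23.4°.
Swath width ≈ 2h·tan(θ/2) = 2 × 955 × tan(23.4°) = 826.5 km.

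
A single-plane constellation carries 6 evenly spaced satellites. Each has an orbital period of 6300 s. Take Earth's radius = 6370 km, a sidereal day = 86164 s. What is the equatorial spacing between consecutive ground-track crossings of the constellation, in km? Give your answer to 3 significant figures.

Single-satellite node shift = (6300.0/86164) × 360° = 26.32°.
With 6 satellites evenly phased, successive equator crossings are 26.32/6 = 4.387° apart.
That is 4.387 × 111.2 = 488 km at the equator.

488 km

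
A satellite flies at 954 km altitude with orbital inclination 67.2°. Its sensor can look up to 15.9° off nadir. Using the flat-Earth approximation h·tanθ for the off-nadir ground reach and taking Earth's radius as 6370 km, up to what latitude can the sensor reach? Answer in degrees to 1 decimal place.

69.6°

For a prograde orbit the ground track reaches latitude ±i = ±67.2°.
Sensor half-swath on the ground ≈ 954·tan(15.9°) = 272 km = 2.44° of latitude.
Maximum observable latitude ≈ 67.2 + 2.44 = 69.6°.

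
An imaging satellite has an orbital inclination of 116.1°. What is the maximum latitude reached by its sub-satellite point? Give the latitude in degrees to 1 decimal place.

Retrograde orbit: the ground track reaches ±(180° − i) = ±(180 − 116.1) = ±63.9°.

63.9°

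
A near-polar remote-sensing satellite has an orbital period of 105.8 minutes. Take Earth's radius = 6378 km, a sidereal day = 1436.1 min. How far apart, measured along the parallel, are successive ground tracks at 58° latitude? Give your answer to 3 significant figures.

1560 km

T = 105.8 min = 6348.0 s.
Node shift per orbit = (6348.0/86166) × 360° = 26.52°.
Equatorial spacing = 26.52 × 111.3 km/° = 2952 km.
At 58° latitude, spacing = 2952 × cos(58°) = 1564 km.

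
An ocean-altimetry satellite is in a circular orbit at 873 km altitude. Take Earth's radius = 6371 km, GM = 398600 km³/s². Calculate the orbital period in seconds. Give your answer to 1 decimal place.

Semi-major axis a = 6371 + 873 = 7244 km. Period T = 2π√(a³/μ) = 2π√(7244³/398600) = 6135.9 s = 102.27 min.

6135.9 seconds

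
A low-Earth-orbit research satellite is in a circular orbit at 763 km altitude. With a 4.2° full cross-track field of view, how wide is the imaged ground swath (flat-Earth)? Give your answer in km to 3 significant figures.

Half-angle = 4.2°/2 = 2.1°.
Swath width ≈ 2h·tan(θ/2) = 2 × 763 × tan(2.1°) = 56.0 km.

56.0 km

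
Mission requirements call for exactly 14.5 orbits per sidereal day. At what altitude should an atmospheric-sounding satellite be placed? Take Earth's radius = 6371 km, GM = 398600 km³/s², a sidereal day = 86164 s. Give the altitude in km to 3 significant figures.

720 km

Required period T = 86164 / 14.5 = 5942.3 s.
From T = 2π√(a³/μ): a = (μ T²/4π²)^(1/3) = (398600 × 5942.3² / 4π²)^(1/3) = 7091 km.
Altitude h = a − R = 7091 − 6371 = 720 km.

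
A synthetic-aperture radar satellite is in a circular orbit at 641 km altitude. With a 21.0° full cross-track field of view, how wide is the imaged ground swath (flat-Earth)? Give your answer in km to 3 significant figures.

Half-angle = 21.0°/2 = 10.5°.
Swath width ≈ 2h·tan(θ/2) = 2 × 641 × tan(10.5°) = 237.6 km.

238 km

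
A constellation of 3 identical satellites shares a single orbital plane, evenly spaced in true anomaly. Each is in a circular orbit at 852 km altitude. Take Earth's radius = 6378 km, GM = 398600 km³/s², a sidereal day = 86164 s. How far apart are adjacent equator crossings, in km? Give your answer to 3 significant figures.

Semi-major axis a = 6378 + 852 = 7230 km. Period T = 2π√(a³/μ) = 2π√(7230³/398600) = 6118.1 s = 101.97 min.
Single-satellite node shift = (6118.1/86164) × 360° = 25.56°.
With 3 satellites evenly phased, successive equator crossings are 25.56/3 = 8.521° apart.
That is 8.521 × 111.3 = 948 km at the equator.

948 km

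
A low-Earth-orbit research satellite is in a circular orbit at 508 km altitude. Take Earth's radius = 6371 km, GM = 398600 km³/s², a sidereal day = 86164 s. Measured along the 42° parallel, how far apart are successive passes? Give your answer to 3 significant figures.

Semi-major axis a = 6371 + 508 = 6879 km. Period T = 2π√(a³/μ) = 2π√(6879³/398600) = 5678.0 s = 94.63 min.
Node shift per orbit = (5678.0/86164) × 360° = 23.72°.
Equatorial spacing = 23.72 × 111.2 km/° = 2638 km.
At 42° latitude, spacing = 2638 × cos(42°) = 1960 km.

1960 km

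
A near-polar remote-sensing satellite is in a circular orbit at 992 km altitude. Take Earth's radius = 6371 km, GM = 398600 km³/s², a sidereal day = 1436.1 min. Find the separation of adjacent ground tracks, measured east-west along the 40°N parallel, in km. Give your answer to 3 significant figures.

2240 km

Semi-major axis a = 6371 + 992 = 7363 km. Period T = 2π√(a³/μ) = 2π√(7363³/398600) = 6287.7 s = 104.80 min.
Node shift per orbit = (6287.7/86166) × 360° = 26.27°.
Equatorial spacing = 26.27 × 111.2 km/° = 2921 km.
At 40° latitude, spacing = 2921 × cos(40°) = 2238 km.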